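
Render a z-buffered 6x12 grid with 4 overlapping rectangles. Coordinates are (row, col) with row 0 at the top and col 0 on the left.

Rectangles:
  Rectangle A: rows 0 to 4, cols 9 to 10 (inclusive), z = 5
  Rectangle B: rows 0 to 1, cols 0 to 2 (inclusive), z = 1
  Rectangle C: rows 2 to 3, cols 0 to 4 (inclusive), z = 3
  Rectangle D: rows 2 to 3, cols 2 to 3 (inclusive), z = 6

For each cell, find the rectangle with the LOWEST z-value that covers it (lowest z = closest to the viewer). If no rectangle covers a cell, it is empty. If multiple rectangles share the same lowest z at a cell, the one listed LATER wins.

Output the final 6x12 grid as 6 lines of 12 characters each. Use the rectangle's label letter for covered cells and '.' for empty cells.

BBB......AA.
BBB......AA.
CCCCC....AA.
CCCCC....AA.
.........AA.
............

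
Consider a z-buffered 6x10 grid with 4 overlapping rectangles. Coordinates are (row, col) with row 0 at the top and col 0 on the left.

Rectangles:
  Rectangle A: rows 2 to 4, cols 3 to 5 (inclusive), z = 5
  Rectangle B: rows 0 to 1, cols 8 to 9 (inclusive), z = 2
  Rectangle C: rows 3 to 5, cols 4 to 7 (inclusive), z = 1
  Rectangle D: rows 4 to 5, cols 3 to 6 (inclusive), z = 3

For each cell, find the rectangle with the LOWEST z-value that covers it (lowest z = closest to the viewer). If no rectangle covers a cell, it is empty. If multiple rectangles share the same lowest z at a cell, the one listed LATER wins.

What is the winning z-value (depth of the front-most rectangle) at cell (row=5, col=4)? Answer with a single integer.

Answer: 1

Derivation:
Check cell (5,4):
  A: rows 2-4 cols 3-5 -> outside (row miss)
  B: rows 0-1 cols 8-9 -> outside (row miss)
  C: rows 3-5 cols 4-7 z=1 -> covers; best now C (z=1)
  D: rows 4-5 cols 3-6 z=3 -> covers; best now C (z=1)
Winner: C at z=1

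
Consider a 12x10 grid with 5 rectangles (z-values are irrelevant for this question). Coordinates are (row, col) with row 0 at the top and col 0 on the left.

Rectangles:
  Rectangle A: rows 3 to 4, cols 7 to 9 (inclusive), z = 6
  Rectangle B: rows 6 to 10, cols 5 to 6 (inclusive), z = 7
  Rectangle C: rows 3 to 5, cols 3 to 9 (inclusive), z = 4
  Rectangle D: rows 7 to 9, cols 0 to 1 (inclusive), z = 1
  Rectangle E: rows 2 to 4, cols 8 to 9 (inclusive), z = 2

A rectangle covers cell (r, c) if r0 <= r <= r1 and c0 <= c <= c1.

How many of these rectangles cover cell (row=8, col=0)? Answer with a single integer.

Answer: 1

Derivation:
Check cell (8,0):
  A: rows 3-4 cols 7-9 -> outside (row miss)
  B: rows 6-10 cols 5-6 -> outside (col miss)
  C: rows 3-5 cols 3-9 -> outside (row miss)
  D: rows 7-9 cols 0-1 -> covers
  E: rows 2-4 cols 8-9 -> outside (row miss)
Count covering = 1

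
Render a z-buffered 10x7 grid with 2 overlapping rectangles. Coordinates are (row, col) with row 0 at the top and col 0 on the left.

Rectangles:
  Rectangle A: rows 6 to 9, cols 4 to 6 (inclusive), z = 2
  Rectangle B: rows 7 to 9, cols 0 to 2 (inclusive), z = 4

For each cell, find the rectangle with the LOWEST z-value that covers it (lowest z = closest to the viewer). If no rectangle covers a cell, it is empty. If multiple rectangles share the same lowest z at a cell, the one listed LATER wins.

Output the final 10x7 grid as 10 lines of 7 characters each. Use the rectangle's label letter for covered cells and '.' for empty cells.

.......
.......
.......
.......
.......
.......
....AAA
BBB.AAA
BBB.AAA
BBB.AAA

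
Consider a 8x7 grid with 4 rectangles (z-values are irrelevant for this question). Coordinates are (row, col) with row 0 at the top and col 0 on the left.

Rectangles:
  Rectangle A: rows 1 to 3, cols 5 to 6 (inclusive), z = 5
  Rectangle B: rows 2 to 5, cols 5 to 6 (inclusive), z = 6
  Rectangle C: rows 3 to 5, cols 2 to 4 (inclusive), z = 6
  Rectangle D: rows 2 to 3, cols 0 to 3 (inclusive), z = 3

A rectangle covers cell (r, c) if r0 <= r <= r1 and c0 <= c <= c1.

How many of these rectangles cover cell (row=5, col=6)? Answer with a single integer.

Answer: 1

Derivation:
Check cell (5,6):
  A: rows 1-3 cols 5-6 -> outside (row miss)
  B: rows 2-5 cols 5-6 -> covers
  C: rows 3-5 cols 2-4 -> outside (col miss)
  D: rows 2-3 cols 0-3 -> outside (row miss)
Count covering = 1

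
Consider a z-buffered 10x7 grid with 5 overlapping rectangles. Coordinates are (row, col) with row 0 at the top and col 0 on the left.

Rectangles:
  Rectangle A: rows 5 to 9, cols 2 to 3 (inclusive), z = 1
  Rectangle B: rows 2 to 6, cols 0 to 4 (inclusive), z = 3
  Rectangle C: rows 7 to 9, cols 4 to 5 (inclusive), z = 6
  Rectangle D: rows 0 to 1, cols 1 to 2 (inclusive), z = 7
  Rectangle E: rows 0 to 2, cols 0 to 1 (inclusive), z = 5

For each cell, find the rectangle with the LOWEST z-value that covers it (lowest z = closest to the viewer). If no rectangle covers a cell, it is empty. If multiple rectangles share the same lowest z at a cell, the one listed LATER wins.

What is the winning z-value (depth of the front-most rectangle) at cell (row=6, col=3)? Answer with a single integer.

Check cell (6,3):
  A: rows 5-9 cols 2-3 z=1 -> covers; best now A (z=1)
  B: rows 2-6 cols 0-4 z=3 -> covers; best now A (z=1)
  C: rows 7-9 cols 4-5 -> outside (row miss)
  D: rows 0-1 cols 1-2 -> outside (row miss)
  E: rows 0-2 cols 0-1 -> outside (row miss)
Winner: A at z=1

Answer: 1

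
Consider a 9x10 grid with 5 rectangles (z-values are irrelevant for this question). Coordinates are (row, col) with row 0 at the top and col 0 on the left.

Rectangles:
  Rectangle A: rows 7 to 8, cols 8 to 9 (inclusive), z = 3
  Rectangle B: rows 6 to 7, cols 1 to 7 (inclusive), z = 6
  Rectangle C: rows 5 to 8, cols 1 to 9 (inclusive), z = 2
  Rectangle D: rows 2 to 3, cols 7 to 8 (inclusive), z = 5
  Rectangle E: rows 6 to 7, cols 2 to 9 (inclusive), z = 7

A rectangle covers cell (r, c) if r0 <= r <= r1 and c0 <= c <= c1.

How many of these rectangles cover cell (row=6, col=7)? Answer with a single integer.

Check cell (6,7):
  A: rows 7-8 cols 8-9 -> outside (row miss)
  B: rows 6-7 cols 1-7 -> covers
  C: rows 5-8 cols 1-9 -> covers
  D: rows 2-3 cols 7-8 -> outside (row miss)
  E: rows 6-7 cols 2-9 -> covers
Count covering = 3

Answer: 3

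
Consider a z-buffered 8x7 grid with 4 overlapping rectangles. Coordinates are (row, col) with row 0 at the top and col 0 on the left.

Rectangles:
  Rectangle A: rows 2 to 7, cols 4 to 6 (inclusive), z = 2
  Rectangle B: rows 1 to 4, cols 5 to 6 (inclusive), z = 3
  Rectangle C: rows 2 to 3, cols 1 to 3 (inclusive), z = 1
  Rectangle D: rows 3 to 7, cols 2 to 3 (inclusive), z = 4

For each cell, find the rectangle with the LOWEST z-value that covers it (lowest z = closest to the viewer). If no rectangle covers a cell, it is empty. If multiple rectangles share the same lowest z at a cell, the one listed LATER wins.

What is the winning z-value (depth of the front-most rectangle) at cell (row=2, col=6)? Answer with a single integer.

Answer: 2

Derivation:
Check cell (2,6):
  A: rows 2-7 cols 4-6 z=2 -> covers; best now A (z=2)
  B: rows 1-4 cols 5-6 z=3 -> covers; best now A (z=2)
  C: rows 2-3 cols 1-3 -> outside (col miss)
  D: rows 3-7 cols 2-3 -> outside (row miss)
Winner: A at z=2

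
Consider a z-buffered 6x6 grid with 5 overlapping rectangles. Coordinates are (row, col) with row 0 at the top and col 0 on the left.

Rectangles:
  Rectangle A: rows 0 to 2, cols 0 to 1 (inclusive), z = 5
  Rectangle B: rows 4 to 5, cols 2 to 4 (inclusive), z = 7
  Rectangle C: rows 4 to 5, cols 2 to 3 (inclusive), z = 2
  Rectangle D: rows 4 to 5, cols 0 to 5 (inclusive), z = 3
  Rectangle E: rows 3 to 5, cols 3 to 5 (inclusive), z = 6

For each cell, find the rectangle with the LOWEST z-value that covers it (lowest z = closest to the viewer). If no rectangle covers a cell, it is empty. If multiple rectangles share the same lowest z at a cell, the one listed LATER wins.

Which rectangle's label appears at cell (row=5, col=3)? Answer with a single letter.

Answer: C

Derivation:
Check cell (5,3):
  A: rows 0-2 cols 0-1 -> outside (row miss)
  B: rows 4-5 cols 2-4 z=7 -> covers; best now B (z=7)
  C: rows 4-5 cols 2-3 z=2 -> covers; best now C (z=2)
  D: rows 4-5 cols 0-5 z=3 -> covers; best now C (z=2)
  E: rows 3-5 cols 3-5 z=6 -> covers; best now C (z=2)
Winner: C at z=2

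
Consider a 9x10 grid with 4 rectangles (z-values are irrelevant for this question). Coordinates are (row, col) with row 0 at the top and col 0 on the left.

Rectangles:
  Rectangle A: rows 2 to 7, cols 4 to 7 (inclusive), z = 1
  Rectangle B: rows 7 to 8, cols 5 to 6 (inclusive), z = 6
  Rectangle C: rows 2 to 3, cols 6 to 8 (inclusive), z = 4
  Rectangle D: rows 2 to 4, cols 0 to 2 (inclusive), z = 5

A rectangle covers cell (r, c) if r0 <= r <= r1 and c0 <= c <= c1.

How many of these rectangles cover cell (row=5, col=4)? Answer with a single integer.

Answer: 1

Derivation:
Check cell (5,4):
  A: rows 2-7 cols 4-7 -> covers
  B: rows 7-8 cols 5-6 -> outside (row miss)
  C: rows 2-3 cols 6-8 -> outside (row miss)
  D: rows 2-4 cols 0-2 -> outside (row miss)
Count covering = 1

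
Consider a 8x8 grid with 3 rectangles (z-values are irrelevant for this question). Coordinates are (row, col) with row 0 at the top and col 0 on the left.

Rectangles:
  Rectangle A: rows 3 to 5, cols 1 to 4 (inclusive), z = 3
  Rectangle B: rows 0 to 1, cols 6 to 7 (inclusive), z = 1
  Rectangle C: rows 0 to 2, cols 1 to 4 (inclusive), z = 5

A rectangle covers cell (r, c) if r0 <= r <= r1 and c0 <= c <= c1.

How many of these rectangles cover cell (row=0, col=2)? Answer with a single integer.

Answer: 1

Derivation:
Check cell (0,2):
  A: rows 3-5 cols 1-4 -> outside (row miss)
  B: rows 0-1 cols 6-7 -> outside (col miss)
  C: rows 0-2 cols 1-4 -> covers
Count covering = 1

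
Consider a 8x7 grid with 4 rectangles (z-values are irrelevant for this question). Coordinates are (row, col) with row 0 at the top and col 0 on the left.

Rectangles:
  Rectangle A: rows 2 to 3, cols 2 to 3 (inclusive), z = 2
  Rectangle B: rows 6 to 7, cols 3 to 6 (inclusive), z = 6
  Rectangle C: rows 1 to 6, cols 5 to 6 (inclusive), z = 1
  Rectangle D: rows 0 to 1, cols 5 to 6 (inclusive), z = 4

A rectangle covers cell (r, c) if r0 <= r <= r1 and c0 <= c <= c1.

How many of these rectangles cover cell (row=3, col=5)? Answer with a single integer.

Check cell (3,5):
  A: rows 2-3 cols 2-3 -> outside (col miss)
  B: rows 6-7 cols 3-6 -> outside (row miss)
  C: rows 1-6 cols 5-6 -> covers
  D: rows 0-1 cols 5-6 -> outside (row miss)
Count covering = 1

Answer: 1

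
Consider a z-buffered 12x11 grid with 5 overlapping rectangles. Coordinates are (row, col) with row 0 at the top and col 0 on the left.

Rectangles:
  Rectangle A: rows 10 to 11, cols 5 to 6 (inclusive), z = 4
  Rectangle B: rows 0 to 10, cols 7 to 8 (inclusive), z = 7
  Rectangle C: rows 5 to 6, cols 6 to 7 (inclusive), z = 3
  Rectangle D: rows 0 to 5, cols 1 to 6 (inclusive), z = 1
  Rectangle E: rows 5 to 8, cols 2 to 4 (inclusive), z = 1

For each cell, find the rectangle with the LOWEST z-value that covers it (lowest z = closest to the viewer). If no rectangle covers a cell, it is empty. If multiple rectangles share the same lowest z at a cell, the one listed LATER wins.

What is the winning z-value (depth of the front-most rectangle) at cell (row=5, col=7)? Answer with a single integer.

Answer: 3

Derivation:
Check cell (5,7):
  A: rows 10-11 cols 5-6 -> outside (row miss)
  B: rows 0-10 cols 7-8 z=7 -> covers; best now B (z=7)
  C: rows 5-6 cols 6-7 z=3 -> covers; best now C (z=3)
  D: rows 0-5 cols 1-6 -> outside (col miss)
  E: rows 5-8 cols 2-4 -> outside (col miss)
Winner: C at z=3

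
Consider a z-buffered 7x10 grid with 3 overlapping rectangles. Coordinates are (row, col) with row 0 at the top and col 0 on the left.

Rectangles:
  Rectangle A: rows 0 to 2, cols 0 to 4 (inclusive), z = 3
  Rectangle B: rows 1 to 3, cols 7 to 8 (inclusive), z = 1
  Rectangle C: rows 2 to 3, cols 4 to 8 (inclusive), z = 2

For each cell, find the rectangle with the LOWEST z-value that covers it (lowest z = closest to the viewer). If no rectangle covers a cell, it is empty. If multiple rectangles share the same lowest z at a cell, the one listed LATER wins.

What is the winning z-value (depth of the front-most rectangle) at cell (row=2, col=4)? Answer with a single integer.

Check cell (2,4):
  A: rows 0-2 cols 0-4 z=3 -> covers; best now A (z=3)
  B: rows 1-3 cols 7-8 -> outside (col miss)
  C: rows 2-3 cols 4-8 z=2 -> covers; best now C (z=2)
Winner: C at z=2

Answer: 2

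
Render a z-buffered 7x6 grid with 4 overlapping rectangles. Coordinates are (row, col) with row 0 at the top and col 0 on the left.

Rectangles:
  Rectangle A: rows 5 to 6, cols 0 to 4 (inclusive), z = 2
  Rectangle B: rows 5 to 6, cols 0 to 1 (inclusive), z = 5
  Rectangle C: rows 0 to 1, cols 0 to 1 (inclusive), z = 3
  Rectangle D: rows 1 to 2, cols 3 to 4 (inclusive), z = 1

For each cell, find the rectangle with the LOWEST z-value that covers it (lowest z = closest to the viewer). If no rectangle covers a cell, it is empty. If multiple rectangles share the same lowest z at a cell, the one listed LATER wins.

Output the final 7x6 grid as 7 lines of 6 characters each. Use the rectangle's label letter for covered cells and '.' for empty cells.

CC....
CC.DD.
...DD.
......
......
AAAAA.
AAAAA.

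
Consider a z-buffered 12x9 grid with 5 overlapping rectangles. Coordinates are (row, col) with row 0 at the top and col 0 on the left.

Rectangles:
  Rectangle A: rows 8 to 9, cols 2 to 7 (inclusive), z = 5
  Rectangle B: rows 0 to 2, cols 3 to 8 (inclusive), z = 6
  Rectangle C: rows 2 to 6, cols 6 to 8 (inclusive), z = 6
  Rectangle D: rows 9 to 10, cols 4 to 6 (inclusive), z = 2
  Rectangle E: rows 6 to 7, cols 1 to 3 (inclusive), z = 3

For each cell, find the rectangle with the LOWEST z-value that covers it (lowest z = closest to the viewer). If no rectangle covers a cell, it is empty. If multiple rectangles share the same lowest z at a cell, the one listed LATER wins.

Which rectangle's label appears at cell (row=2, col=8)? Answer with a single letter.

Answer: C

Derivation:
Check cell (2,8):
  A: rows 8-9 cols 2-7 -> outside (row miss)
  B: rows 0-2 cols 3-8 z=6 -> covers; best now B (z=6)
  C: rows 2-6 cols 6-8 z=6 -> covers; best now C (z=6)
  D: rows 9-10 cols 4-6 -> outside (row miss)
  E: rows 6-7 cols 1-3 -> outside (row miss)
Winner: C at z=6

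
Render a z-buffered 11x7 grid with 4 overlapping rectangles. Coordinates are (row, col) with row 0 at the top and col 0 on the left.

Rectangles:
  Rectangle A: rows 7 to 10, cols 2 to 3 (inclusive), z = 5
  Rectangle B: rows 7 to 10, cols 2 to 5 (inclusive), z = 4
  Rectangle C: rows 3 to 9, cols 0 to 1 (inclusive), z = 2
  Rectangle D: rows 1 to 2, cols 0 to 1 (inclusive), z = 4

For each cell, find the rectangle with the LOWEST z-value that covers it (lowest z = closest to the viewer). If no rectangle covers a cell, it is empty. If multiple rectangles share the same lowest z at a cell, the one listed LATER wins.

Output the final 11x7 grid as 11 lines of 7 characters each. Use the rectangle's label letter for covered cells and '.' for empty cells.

.......
DD.....
DD.....
CC.....
CC.....
CC.....
CC.....
CCBBBB.
CCBBBB.
CCBBBB.
..BBBB.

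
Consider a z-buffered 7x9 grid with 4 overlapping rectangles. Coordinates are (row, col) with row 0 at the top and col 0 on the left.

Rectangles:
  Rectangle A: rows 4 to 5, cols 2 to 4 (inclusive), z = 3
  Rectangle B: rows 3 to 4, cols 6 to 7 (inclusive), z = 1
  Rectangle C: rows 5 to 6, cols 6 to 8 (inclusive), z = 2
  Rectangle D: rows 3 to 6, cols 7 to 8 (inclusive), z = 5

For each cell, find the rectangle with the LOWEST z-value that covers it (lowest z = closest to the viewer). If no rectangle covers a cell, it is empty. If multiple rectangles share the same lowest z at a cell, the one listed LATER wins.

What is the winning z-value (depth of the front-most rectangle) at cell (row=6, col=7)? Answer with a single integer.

Check cell (6,7):
  A: rows 4-5 cols 2-4 -> outside (row miss)
  B: rows 3-4 cols 6-7 -> outside (row miss)
  C: rows 5-6 cols 6-8 z=2 -> covers; best now C (z=2)
  D: rows 3-6 cols 7-8 z=5 -> covers; best now C (z=2)
Winner: C at z=2

Answer: 2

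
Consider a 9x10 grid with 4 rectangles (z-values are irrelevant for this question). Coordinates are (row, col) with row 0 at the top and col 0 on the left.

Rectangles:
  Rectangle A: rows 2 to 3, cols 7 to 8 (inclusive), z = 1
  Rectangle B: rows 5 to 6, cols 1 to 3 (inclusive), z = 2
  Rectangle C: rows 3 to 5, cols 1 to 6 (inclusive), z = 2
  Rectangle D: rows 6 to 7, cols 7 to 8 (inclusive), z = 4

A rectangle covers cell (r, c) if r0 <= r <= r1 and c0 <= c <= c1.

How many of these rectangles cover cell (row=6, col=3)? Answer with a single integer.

Answer: 1

Derivation:
Check cell (6,3):
  A: rows 2-3 cols 7-8 -> outside (row miss)
  B: rows 5-6 cols 1-3 -> covers
  C: rows 3-5 cols 1-6 -> outside (row miss)
  D: rows 6-7 cols 7-8 -> outside (col miss)
Count covering = 1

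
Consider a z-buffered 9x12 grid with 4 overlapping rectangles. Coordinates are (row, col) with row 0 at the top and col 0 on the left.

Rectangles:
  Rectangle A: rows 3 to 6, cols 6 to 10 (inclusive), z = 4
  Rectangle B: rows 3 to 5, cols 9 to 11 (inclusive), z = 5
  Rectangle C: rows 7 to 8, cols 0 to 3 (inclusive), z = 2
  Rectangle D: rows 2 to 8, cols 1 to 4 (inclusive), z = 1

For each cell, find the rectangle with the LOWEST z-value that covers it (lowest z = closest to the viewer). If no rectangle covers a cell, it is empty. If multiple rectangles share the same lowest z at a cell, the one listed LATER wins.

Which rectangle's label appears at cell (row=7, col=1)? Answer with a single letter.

Answer: D

Derivation:
Check cell (7,1):
  A: rows 3-6 cols 6-10 -> outside (row miss)
  B: rows 3-5 cols 9-11 -> outside (row miss)
  C: rows 7-8 cols 0-3 z=2 -> covers; best now C (z=2)
  D: rows 2-8 cols 1-4 z=1 -> covers; best now D (z=1)
Winner: D at z=1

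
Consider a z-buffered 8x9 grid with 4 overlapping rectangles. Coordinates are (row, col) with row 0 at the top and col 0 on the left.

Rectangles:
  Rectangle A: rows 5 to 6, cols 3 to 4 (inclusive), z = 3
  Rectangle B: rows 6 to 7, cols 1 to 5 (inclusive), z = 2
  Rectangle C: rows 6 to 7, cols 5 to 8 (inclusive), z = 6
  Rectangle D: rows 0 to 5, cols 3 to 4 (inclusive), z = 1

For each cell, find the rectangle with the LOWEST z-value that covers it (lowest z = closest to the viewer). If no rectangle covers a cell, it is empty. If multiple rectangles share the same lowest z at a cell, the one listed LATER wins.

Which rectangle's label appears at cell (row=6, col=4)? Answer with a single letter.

Check cell (6,4):
  A: rows 5-6 cols 3-4 z=3 -> covers; best now A (z=3)
  B: rows 6-7 cols 1-5 z=2 -> covers; best now B (z=2)
  C: rows 6-7 cols 5-8 -> outside (col miss)
  D: rows 0-5 cols 3-4 -> outside (row miss)
Winner: B at z=2

Answer: B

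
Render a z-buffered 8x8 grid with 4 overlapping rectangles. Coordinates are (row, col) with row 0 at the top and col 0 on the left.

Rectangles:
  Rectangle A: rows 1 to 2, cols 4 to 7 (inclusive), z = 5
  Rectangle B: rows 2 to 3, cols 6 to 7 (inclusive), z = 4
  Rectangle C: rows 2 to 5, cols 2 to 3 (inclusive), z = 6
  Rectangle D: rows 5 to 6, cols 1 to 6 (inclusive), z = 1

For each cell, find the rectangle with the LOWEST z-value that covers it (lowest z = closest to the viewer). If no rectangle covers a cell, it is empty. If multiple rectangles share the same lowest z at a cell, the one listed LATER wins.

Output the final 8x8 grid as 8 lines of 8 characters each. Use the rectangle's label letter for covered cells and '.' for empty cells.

........
....AAAA
..CCAABB
..CC..BB
..CC....
.DDDDDD.
.DDDDDD.
........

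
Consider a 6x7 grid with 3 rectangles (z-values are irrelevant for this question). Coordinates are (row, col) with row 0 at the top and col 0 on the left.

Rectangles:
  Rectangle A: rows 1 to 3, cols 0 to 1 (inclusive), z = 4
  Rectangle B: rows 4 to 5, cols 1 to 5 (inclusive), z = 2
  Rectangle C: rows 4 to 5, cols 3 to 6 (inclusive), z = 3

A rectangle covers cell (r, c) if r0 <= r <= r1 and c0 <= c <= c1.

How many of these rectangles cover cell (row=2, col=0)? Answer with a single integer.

Check cell (2,0):
  A: rows 1-3 cols 0-1 -> covers
  B: rows 4-5 cols 1-5 -> outside (row miss)
  C: rows 4-5 cols 3-6 -> outside (row miss)
Count covering = 1

Answer: 1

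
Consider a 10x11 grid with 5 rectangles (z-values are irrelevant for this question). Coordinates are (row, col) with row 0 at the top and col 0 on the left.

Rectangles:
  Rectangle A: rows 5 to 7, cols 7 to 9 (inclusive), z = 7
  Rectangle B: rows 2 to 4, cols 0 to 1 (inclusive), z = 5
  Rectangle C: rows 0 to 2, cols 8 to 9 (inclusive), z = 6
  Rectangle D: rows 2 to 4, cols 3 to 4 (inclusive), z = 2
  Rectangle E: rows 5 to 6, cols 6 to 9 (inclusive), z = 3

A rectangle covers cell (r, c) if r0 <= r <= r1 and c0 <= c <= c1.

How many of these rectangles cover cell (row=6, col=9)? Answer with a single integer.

Check cell (6,9):
  A: rows 5-7 cols 7-9 -> covers
  B: rows 2-4 cols 0-1 -> outside (row miss)
  C: rows 0-2 cols 8-9 -> outside (row miss)
  D: rows 2-4 cols 3-4 -> outside (row miss)
  E: rows 5-6 cols 6-9 -> covers
Count covering = 2

Answer: 2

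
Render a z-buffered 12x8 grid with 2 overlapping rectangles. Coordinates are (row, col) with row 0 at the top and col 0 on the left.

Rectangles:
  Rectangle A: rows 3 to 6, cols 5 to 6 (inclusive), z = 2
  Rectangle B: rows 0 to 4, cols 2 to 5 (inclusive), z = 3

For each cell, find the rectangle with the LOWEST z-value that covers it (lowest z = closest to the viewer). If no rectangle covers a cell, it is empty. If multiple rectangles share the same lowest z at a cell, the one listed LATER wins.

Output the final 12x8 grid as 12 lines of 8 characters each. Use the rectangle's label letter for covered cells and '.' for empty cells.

..BBBB..
..BBBB..
..BBBB..
..BBBAA.
..BBBAA.
.....AA.
.....AA.
........
........
........
........
........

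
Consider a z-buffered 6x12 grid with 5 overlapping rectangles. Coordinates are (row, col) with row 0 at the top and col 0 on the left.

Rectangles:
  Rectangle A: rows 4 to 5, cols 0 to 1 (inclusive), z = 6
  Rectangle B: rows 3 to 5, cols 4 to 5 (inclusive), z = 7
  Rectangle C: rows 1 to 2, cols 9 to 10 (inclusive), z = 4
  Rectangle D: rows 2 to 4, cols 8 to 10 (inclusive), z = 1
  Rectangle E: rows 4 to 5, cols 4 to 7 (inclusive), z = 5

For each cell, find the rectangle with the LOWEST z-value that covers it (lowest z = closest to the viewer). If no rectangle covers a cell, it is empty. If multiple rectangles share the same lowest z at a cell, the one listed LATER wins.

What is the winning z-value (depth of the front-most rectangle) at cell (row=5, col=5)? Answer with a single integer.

Answer: 5

Derivation:
Check cell (5,5):
  A: rows 4-5 cols 0-1 -> outside (col miss)
  B: rows 3-5 cols 4-5 z=7 -> covers; best now B (z=7)
  C: rows 1-2 cols 9-10 -> outside (row miss)
  D: rows 2-4 cols 8-10 -> outside (row miss)
  E: rows 4-5 cols 4-7 z=5 -> covers; best now E (z=5)
Winner: E at z=5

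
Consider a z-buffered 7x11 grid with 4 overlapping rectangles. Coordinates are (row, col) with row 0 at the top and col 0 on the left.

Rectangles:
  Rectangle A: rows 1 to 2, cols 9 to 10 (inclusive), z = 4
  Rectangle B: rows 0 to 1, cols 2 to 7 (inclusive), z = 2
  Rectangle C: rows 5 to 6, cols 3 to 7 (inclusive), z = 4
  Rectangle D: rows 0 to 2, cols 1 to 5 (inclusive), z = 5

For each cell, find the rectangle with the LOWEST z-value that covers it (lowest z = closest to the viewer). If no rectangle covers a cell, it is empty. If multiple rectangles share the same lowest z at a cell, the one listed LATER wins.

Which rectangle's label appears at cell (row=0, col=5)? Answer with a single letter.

Check cell (0,5):
  A: rows 1-2 cols 9-10 -> outside (row miss)
  B: rows 0-1 cols 2-7 z=2 -> covers; best now B (z=2)
  C: rows 5-6 cols 3-7 -> outside (row miss)
  D: rows 0-2 cols 1-5 z=5 -> covers; best now B (z=2)
Winner: B at z=2

Answer: B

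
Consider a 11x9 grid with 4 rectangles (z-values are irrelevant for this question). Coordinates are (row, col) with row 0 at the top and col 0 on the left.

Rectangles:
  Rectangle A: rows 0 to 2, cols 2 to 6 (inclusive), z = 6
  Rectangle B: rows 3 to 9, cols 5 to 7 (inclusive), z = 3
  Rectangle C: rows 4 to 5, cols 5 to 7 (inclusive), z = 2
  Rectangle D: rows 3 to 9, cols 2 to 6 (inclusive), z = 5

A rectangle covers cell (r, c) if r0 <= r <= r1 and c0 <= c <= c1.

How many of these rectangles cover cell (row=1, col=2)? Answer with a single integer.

Check cell (1,2):
  A: rows 0-2 cols 2-6 -> covers
  B: rows 3-9 cols 5-7 -> outside (row miss)
  C: rows 4-5 cols 5-7 -> outside (row miss)
  D: rows 3-9 cols 2-6 -> outside (row miss)
Count covering = 1

Answer: 1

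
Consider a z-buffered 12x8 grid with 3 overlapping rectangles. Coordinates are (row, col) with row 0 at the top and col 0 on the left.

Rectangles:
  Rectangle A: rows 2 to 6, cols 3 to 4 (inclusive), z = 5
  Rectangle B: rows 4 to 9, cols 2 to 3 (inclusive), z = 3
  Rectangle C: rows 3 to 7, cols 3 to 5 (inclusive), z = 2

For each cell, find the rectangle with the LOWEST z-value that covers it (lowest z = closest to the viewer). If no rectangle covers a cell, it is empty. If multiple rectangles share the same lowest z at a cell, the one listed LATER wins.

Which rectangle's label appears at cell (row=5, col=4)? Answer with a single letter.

Check cell (5,4):
  A: rows 2-6 cols 3-4 z=5 -> covers; best now A (z=5)
  B: rows 4-9 cols 2-3 -> outside (col miss)
  C: rows 3-7 cols 3-5 z=2 -> covers; best now C (z=2)
Winner: C at z=2

Answer: C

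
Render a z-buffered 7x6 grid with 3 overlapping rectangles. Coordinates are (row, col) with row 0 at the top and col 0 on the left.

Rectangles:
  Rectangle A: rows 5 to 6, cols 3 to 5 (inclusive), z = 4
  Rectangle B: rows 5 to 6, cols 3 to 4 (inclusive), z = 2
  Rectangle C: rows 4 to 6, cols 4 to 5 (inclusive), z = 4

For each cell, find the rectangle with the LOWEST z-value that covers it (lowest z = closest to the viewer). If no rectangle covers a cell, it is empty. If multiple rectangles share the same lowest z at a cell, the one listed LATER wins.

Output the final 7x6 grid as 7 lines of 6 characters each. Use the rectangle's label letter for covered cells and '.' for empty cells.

......
......
......
......
....CC
...BBC
...BBC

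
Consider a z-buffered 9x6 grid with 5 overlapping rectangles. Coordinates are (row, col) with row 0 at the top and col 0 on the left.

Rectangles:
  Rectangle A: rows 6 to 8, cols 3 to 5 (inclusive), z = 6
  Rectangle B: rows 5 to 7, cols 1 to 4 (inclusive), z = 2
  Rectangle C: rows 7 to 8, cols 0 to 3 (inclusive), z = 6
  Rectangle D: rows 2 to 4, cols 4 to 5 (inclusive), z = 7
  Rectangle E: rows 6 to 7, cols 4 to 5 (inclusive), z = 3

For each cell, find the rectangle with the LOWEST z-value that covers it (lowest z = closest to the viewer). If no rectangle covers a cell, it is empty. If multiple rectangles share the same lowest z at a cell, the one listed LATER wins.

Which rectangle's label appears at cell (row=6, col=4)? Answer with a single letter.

Answer: B

Derivation:
Check cell (6,4):
  A: rows 6-8 cols 3-5 z=6 -> covers; best now A (z=6)
  B: rows 5-7 cols 1-4 z=2 -> covers; best now B (z=2)
  C: rows 7-8 cols 0-3 -> outside (row miss)
  D: rows 2-4 cols 4-5 -> outside (row miss)
  E: rows 6-7 cols 4-5 z=3 -> covers; best now B (z=2)
Winner: B at z=2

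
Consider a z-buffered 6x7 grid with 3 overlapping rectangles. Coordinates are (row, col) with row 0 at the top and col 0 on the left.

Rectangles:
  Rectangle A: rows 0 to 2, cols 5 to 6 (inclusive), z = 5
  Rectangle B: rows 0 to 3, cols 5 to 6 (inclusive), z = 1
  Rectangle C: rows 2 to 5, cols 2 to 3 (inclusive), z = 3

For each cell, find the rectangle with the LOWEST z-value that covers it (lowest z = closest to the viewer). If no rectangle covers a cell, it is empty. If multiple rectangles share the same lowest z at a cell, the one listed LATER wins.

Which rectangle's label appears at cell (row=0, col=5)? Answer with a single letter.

Check cell (0,5):
  A: rows 0-2 cols 5-6 z=5 -> covers; best now A (z=5)
  B: rows 0-3 cols 5-6 z=1 -> covers; best now B (z=1)
  C: rows 2-5 cols 2-3 -> outside (row miss)
Winner: B at z=1

Answer: B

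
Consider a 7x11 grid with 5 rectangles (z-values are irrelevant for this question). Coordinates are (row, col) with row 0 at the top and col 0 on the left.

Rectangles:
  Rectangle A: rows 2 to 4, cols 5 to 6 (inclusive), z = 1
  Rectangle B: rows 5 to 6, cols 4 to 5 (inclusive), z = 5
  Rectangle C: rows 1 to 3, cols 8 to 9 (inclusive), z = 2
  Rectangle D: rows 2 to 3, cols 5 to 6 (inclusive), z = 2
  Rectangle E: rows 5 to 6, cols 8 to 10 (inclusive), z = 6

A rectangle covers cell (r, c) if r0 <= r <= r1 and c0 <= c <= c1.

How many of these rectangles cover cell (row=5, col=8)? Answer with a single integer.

Check cell (5,8):
  A: rows 2-4 cols 5-6 -> outside (row miss)
  B: rows 5-6 cols 4-5 -> outside (col miss)
  C: rows 1-3 cols 8-9 -> outside (row miss)
  D: rows 2-3 cols 5-6 -> outside (row miss)
  E: rows 5-6 cols 8-10 -> covers
Count covering = 1

Answer: 1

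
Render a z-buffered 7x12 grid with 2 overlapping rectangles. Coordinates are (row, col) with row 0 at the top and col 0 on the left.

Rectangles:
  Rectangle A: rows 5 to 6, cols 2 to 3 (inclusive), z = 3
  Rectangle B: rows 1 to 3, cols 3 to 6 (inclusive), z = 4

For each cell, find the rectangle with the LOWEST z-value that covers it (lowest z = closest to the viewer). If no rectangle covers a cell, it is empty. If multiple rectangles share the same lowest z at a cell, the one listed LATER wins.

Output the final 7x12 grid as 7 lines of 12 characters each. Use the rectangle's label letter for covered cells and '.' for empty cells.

............
...BBBB.....
...BBBB.....
...BBBB.....
............
..AA........
..AA........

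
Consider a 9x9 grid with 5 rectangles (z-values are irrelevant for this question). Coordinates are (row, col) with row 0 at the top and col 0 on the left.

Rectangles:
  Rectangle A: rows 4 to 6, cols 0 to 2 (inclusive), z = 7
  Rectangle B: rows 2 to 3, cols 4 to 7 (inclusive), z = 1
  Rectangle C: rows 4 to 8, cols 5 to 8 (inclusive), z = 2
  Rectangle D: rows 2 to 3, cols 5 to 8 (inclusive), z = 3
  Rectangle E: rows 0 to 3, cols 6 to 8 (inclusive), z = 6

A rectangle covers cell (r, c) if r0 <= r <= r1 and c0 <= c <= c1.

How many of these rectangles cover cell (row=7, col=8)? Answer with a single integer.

Check cell (7,8):
  A: rows 4-6 cols 0-2 -> outside (row miss)
  B: rows 2-3 cols 4-7 -> outside (row miss)
  C: rows 4-8 cols 5-8 -> covers
  D: rows 2-3 cols 5-8 -> outside (row miss)
  E: rows 0-3 cols 6-8 -> outside (row miss)
Count covering = 1

Answer: 1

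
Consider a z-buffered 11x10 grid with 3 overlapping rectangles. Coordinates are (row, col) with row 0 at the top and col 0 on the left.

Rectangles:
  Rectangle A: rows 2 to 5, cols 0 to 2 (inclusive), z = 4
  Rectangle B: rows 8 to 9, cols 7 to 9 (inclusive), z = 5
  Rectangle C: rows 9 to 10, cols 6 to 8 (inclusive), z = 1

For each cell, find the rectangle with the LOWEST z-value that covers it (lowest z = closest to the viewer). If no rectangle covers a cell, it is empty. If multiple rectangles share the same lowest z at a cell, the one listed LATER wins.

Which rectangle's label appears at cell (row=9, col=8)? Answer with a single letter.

Check cell (9,8):
  A: rows 2-5 cols 0-2 -> outside (row miss)
  B: rows 8-9 cols 7-9 z=5 -> covers; best now B (z=5)
  C: rows 9-10 cols 6-8 z=1 -> covers; best now C (z=1)
Winner: C at z=1

Answer: C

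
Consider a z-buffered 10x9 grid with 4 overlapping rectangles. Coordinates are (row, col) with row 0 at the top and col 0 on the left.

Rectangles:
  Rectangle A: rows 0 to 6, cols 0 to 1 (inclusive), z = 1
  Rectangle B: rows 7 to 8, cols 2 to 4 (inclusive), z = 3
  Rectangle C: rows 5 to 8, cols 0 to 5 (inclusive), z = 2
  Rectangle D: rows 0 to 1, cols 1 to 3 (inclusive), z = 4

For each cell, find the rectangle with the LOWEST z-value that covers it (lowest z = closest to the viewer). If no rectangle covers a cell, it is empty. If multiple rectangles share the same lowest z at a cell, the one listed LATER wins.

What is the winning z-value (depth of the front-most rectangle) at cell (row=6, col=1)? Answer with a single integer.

Answer: 1

Derivation:
Check cell (6,1):
  A: rows 0-6 cols 0-1 z=1 -> covers; best now A (z=1)
  B: rows 7-8 cols 2-4 -> outside (row miss)
  C: rows 5-8 cols 0-5 z=2 -> covers; best now A (z=1)
  D: rows 0-1 cols 1-3 -> outside (row miss)
Winner: A at z=1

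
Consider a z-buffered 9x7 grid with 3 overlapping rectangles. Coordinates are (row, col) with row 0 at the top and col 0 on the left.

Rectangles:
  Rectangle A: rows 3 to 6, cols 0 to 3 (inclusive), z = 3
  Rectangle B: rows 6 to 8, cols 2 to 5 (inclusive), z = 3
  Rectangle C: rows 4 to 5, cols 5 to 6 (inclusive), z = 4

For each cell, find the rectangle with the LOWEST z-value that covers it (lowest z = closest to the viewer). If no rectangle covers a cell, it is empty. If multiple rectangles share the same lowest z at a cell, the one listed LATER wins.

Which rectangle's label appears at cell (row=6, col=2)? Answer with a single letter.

Check cell (6,2):
  A: rows 3-6 cols 0-3 z=3 -> covers; best now A (z=3)
  B: rows 6-8 cols 2-5 z=3 -> covers; best now B (z=3)
  C: rows 4-5 cols 5-6 -> outside (row miss)
Winner: B at z=3

Answer: B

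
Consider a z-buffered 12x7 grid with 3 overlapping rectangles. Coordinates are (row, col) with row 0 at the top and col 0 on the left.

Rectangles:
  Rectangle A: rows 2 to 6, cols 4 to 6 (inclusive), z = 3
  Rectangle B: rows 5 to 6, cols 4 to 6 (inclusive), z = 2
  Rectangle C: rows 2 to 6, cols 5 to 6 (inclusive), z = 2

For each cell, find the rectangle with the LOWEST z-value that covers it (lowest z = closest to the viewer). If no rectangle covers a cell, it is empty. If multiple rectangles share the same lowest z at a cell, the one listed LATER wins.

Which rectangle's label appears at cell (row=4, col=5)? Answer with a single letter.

Answer: C

Derivation:
Check cell (4,5):
  A: rows 2-6 cols 4-6 z=3 -> covers; best now A (z=3)
  B: rows 5-6 cols 4-6 -> outside (row miss)
  C: rows 2-6 cols 5-6 z=2 -> covers; best now C (z=2)
Winner: C at z=2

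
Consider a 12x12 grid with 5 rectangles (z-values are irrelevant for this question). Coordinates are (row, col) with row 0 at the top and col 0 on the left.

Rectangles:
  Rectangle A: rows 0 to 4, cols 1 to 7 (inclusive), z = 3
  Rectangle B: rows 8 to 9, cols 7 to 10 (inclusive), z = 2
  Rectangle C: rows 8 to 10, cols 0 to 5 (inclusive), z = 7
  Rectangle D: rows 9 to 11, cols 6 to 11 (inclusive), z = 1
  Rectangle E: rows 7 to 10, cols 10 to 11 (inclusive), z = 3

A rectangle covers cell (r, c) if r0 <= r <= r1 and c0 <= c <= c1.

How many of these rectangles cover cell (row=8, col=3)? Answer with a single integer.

Check cell (8,3):
  A: rows 0-4 cols 1-7 -> outside (row miss)
  B: rows 8-9 cols 7-10 -> outside (col miss)
  C: rows 8-10 cols 0-5 -> covers
  D: rows 9-11 cols 6-11 -> outside (row miss)
  E: rows 7-10 cols 10-11 -> outside (col miss)
Count covering = 1

Answer: 1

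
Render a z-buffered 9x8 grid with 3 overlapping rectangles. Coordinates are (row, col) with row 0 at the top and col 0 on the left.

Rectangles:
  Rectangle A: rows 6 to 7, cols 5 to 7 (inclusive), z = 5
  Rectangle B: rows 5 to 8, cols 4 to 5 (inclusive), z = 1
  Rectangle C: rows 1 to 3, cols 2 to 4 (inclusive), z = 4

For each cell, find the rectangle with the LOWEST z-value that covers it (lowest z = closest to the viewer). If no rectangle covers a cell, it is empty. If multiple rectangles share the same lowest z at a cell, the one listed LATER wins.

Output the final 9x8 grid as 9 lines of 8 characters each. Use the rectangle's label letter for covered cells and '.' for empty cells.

........
..CCC...
..CCC...
..CCC...
........
....BB..
....BBAA
....BBAA
....BB..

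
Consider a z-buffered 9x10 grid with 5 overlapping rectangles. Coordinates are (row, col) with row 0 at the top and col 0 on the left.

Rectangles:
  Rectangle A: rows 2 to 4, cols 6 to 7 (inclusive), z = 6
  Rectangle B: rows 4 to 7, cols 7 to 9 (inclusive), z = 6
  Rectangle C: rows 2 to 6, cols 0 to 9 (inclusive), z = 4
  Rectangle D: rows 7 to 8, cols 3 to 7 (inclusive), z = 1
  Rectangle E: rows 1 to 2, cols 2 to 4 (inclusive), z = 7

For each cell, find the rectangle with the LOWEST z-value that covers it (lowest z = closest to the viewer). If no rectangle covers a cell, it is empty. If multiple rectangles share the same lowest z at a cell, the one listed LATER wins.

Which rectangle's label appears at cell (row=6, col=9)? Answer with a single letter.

Answer: C

Derivation:
Check cell (6,9):
  A: rows 2-4 cols 6-7 -> outside (row miss)
  B: rows 4-7 cols 7-9 z=6 -> covers; best now B (z=6)
  C: rows 2-6 cols 0-9 z=4 -> covers; best now C (z=4)
  D: rows 7-8 cols 3-7 -> outside (row miss)
  E: rows 1-2 cols 2-4 -> outside (row miss)
Winner: C at z=4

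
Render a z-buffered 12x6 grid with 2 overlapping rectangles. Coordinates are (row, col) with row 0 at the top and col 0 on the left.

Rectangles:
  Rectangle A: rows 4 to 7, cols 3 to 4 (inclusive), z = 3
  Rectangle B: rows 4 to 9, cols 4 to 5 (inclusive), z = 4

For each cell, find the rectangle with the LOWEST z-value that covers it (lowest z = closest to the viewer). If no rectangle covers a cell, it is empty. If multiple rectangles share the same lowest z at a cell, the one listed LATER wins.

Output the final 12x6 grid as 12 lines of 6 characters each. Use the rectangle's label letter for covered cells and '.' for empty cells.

......
......
......
......
...AAB
...AAB
...AAB
...AAB
....BB
....BB
......
......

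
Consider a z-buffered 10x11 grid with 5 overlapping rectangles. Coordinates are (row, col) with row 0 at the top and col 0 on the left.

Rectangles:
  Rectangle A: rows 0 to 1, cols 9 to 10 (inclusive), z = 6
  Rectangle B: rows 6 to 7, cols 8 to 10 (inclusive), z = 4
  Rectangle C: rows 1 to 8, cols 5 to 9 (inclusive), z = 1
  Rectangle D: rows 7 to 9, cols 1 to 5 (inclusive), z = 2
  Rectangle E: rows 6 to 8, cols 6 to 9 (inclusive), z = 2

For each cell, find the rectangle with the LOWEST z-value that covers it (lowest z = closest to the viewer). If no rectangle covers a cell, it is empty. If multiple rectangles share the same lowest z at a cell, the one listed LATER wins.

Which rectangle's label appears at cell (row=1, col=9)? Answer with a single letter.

Check cell (1,9):
  A: rows 0-1 cols 9-10 z=6 -> covers; best now A (z=6)
  B: rows 6-7 cols 8-10 -> outside (row miss)
  C: rows 1-8 cols 5-9 z=1 -> covers; best now C (z=1)
  D: rows 7-9 cols 1-5 -> outside (row miss)
  E: rows 6-8 cols 6-9 -> outside (row miss)
Winner: C at z=1

Answer: C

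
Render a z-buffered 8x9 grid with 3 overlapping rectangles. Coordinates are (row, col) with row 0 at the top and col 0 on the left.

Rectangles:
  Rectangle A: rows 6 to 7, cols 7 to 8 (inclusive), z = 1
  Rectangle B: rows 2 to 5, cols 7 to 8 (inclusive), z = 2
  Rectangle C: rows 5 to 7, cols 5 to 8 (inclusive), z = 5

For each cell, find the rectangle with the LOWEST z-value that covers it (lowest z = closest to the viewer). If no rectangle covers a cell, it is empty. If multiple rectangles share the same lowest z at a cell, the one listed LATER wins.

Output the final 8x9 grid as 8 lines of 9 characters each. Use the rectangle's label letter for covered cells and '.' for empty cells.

.........
.........
.......BB
.......BB
.......BB
.....CCBB
.....CCAA
.....CCAA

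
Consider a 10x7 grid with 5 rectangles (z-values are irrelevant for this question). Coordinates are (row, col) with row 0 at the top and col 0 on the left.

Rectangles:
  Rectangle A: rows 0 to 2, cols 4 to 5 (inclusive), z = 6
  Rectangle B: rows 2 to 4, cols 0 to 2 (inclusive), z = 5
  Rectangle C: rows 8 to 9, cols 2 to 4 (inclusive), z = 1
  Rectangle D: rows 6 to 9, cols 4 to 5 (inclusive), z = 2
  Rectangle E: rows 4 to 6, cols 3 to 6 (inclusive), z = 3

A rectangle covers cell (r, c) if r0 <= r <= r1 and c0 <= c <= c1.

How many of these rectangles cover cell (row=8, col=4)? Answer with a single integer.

Check cell (8,4):
  A: rows 0-2 cols 4-5 -> outside (row miss)
  B: rows 2-4 cols 0-2 -> outside (row miss)
  C: rows 8-9 cols 2-4 -> covers
  D: rows 6-9 cols 4-5 -> covers
  E: rows 4-6 cols 3-6 -> outside (row miss)
Count covering = 2

Answer: 2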